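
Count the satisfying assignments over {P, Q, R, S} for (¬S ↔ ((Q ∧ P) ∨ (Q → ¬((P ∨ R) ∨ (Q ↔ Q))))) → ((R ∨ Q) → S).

Initial set: {T ((¬S ↔ ((Q ∧ P) ∨ (Q → ¬((P ∨ R) ∨ (Q ↔ Q))))) → ((R ∨ Q) → S))}.
T ((¬S ↔ ((Q ∧ P) ∨ (Q → ¬((P ∨ R) ∨ (Q ↔ Q))))) → ((R ∨ Q) → S)): β-rule — branch into F (¬S ↔ ((Q ∧ P) ∨ (Q → ¬((P ∨ R) ∨ (Q ↔ Q)))))  //  T ((R ∨ Q) → S).
  branch 1 (add F (¬S ↔ ((Q ∧ P) ∨ (Q → ¬((P ∨ R) ∨ (Q ↔ Q)))))):
    F (¬S ↔ ((Q ∧ P) ∨ (Q → ¬((P ∨ R) ∨ (Q ↔ Q))))): β-rule — branch into T ¬S, F ((Q ∧ P) ∨ (Q → ¬((P ∨ R) ∨ (Q ↔ Q))))  //  F ¬S, T ((Q ∧ P) ∨ (Q → ¬((P ∨ R) ∨ (Q ↔ Q)))).
      branch 1.1 (add T ¬S, F ((Q ∧ P) ∨ (Q → ¬((P ∨ R) ∨ (Q ↔ Q))))):
        F ((Q ∧ P) ∨ (Q → ¬((P ∨ R) ∨ (Q ↔ Q)))): α-rule — add F (Q ∧ P), F (Q → ¬((P ∨ R) ∨ (Q ↔ Q))).
        F (Q → ¬((P ∨ R) ∨ (Q ↔ Q))): α-rule — add T Q, F ¬((P ∨ R) ∨ (Q ↔ Q)).
        F (Q ∧ P): β-rule — branch into F Q  //  F P.
          branch 1.1.1 (add F Q):
            × closes — contains both Q and ¬Q.
          branch 1.1.2 (add F P):
            F ¬((P ∨ R) ∨ (Q ↔ Q)): β-rule — branch into T (P ∨ R)  //  T (Q ↔ Q).
              branch 1.1.2.1 (add T (P ∨ R)):
                T (P ∨ R): β-rule — branch into T P  //  T R.
                  branch 1.1.2.1.1 (add T P):
                    × closes — contains both P and ¬P.
                  branch 1.1.2.1.2 (add T R):
                    ○ open, literals {P=0, Q=1, R=1, S=0}.
              branch 1.1.2.2 (add T (Q ↔ Q)):
                T (Q ↔ Q): β-rule — branch into T Q, T Q  //  F Q, F Q.
                  branch 1.1.2.2.1 (add T Q, T Q):
                    ○ open, literals {P=0, Q=1, S=0}.
                  branch 1.1.2.2.2 (add F Q, F Q):
                    × closes — contains both Q and ¬Q.
      branch 1.2 (add F ¬S, T ((Q ∧ P) ∨ (Q → ¬((P ∨ R) ∨ (Q ↔ Q))))):
        T ((Q ∧ P) ∨ (Q → ¬((P ∨ R) ∨ (Q ↔ Q)))): β-rule — branch into T (Q ∧ P)  //  T (Q → ¬((P ∨ R) ∨ (Q ↔ Q))).
          branch 1.2.1 (add T (Q ∧ P)):
            T (Q ∧ P): α-rule — add T Q, T P.
            ○ open, literals {P=1, Q=1, S=1}.
          branch 1.2.2 (add T (Q → ¬((P ∨ R) ∨ (Q ↔ Q)))):
            T (Q → ¬((P ∨ R) ∨ (Q ↔ Q))): β-rule — branch into F Q  //  T ¬((P ∨ R) ∨ (Q ↔ Q)).
              branch 1.2.2.1 (add F Q):
                ○ open, literals {Q=0, S=1}.
              branch 1.2.2.2 (add T ¬((P ∨ R) ∨ (Q ↔ Q))):
                T ¬((P ∨ R) ∨ (Q ↔ Q)): α-rule — add F (P ∨ R), F (Q ↔ Q).
                F (P ∨ R): α-rule — add F P, F R.
                F (Q ↔ Q): β-rule — branch into T Q, F Q  //  F Q, T Q.
                  branch 1.2.2.2.1 (add T Q, F Q):
                    × closes — contains both Q and ¬Q.
                  branch 1.2.2.2.2 (add F Q, T Q):
                    × closes — contains both Q and ¬Q.
  branch 2 (add T ((R ∨ Q) → S)):
    T ((R ∨ Q) → S): β-rule — branch into F (R ∨ Q)  //  T S.
      branch 2.1 (add F (R ∨ Q)):
        F (R ∨ Q): α-rule — add F R, F Q.
        ○ open, literals {Q=0, R=0}.
      branch 2.2 (add T S):
        ○ open, literals {S=1}.
5 branches closed, 6 open.
Each open branch fixes some atoms; the unmentioned ones are free. Counting distinct full assignments: branch {P=0, Q=1, R=1, S=0} (none free) contributes 1 new; branch {P=0, Q=1, S=0} (R) contributes 1 new; branch {P=1, Q=1, S=1} (R) contributes 2 new; branch {Q=0, S=1} (P, R) contributes 4 new; branch {Q=0, R=0} (P, S) contributes 2 new; branch {S=1} (P, Q, R) contributes 2 new. Total: 12.

12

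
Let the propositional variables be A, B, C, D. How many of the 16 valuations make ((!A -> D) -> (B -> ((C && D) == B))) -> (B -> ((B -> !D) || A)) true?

Initial set: {(((!A -> D) -> (B -> ((C && D) == B))) -> (B -> ((B -> !D) || A)))}.
(((!A -> D) -> (B -> ((C && D) == B))) -> (B -> ((B -> !D) || A))): β-rule — branch into !((!A -> D) -> (B -> ((C && D) == B)))  //  (B -> ((B -> !D) || A)).
  branch 1 (add !((!A -> D) -> (B -> ((C && D) == B)))):
    !((!A -> D) -> (B -> ((C && D) == B))): α-rule — add (!A -> D), !(B -> ((C && D) == B)).
    !(B -> ((C && D) == B)): α-rule — add B, !((C && D) == B).
    (!A -> D): β-rule — branch into !!A  //  D.
      branch 1.1 (add !!A):
        !((C && D) == B): β-rule — branch into (C && D), !B  //  !(C && D), B.
          branch 1.1.1 (add (C && D), !B):
            × closes — contains both B and !B.
          branch 1.1.2 (add !(C && D), B):
            !(C && D): β-rule — branch into !C  //  !D.
              branch 1.1.2.1 (add !C):
                ○ open, literals {A=T, B=T, C=F}.
              branch 1.1.2.2 (add !D):
                ○ open, literals {A=T, B=T, D=F}.
      branch 1.2 (add D):
        !((C && D) == B): β-rule — branch into (C && D), !B  //  !(C && D), B.
          branch 1.2.1 (add (C && D), !B):
            × closes — contains both B and !B.
          branch 1.2.2 (add !(C && D), B):
            !(C && D): β-rule — branch into !C  //  !D.
              branch 1.2.2.1 (add !C):
                ○ open, literals {B=T, C=F, D=T}.
              branch 1.2.2.2 (add !D):
                × closes — contains both D and !D.
  branch 2 (add (B -> ((B -> !D) || A))):
    (B -> ((B -> !D) || A)): β-rule — branch into !B  //  ((B -> !D) || A).
      branch 2.1 (add !B):
        ○ open, literals {B=F}.
      branch 2.2 (add ((B -> !D) || A)):
        ((B -> !D) || A): β-rule — branch into (B -> !D)  //  A.
          branch 2.2.1 (add (B -> !D)):
            (B -> !D): β-rule — branch into !B  //  !D.
              branch 2.2.1.1 (add !B):
                ○ open, literals {B=F}.
              branch 2.2.1.2 (add !D):
                ○ open, literals {D=F}.
          branch 2.2.2 (add A):
            ○ open, literals {A=T}.
3 branches closed, 7 open.
Each open branch fixes some atoms; the unmentioned ones are free. Counting distinct full assignments: branch {A=T, B=T, C=F} (D) contributes 2 new; branch {A=T, B=T, D=F} (C) contributes 1 new; branch {B=T, C=F, D=T} (A) contributes 1 new; branch {B=F} (A, C, D) contributes 8 new; branch {B=F} (A, C, D) contributes 0 new; branch {D=F} (A, B, C) contributes 2 new; branch {A=T} (B, C, D) contributes 1 new. Total: 15.

15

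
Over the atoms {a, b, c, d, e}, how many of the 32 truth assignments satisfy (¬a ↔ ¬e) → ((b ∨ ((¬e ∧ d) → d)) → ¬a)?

Initial set: {T ((¬a ↔ ¬e) → ((b ∨ ((¬e ∧ d) → d)) → ¬a))}.
T ((¬a ↔ ¬e) → ((b ∨ ((¬e ∧ d) → d)) → ¬a)): β-rule — branch into F (¬a ↔ ¬e)  //  T ((b ∨ ((¬e ∧ d) → d)) → ¬a).
  branch 1 (add F (¬a ↔ ¬e)):
    F (¬a ↔ ¬e): β-rule — branch into T ¬a, F ¬e  //  F ¬a, T ¬e.
      branch 1.1 (add T ¬a, F ¬e):
        ○ open, literals {a=F, e=T}.
      branch 1.2 (add F ¬a, T ¬e):
        ○ open, literals {a=T, e=F}.
  branch 2 (add T ((b ∨ ((¬e ∧ d) → d)) → ¬a)):
    T ((b ∨ ((¬e ∧ d) → d)) → ¬a): β-rule — branch into F (b ∨ ((¬e ∧ d) → d))  //  T ¬a.
      branch 2.1 (add F (b ∨ ((¬e ∧ d) → d))):
        F (b ∨ ((¬e ∧ d) → d)): α-rule — add F b, F ((¬e ∧ d) → d).
        F ((¬e ∧ d) → d): α-rule — add T (¬e ∧ d), F d.
        T (¬e ∧ d): α-rule — add T ¬e, T d.
        × closes — contains both d and ¬d.
      branch 2.2 (add T ¬a):
        ○ open, literals {a=F}.
1 branch closed, 3 open.
Each open branch fixes some atoms; the unmentioned ones are free. Counting distinct full assignments: branch {a=F, e=T} (b, c, d) contributes 8 new; branch {a=T, e=F} (b, c, d) contributes 8 new; branch {a=F} (b, c, d, e) contributes 8 new. Total: 24.

24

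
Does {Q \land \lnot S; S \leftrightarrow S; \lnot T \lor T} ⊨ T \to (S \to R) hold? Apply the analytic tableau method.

Initial set: {T (Q \land \lnot S); T (S \leftrightarrow S); T (\lnot T \lor T); F (T \to (S \to R))}.
T (Q \land \lnot S): α-rule — add T Q, T \lnot S.
F (T \to (S \to R)): α-rule — add T T, F (S \to R).
F (S \to R): α-rule — add T S, F R.
× closes — contains both S and \lnot S.
All 1 branch closes.
Every branch closed, so the premises entail the conclusion.

Yes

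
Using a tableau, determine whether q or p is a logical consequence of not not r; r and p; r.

Yes

Initial set: {not not r; (r and p); r; not (q or p)}.
not not r: drop double negation, giving r.
(r and p): α-rule — add r, p.
not (q or p): α-rule — add not q, not p.
× closes — contains both p and not p.
All 1 branch closes.
Every branch closed, so the premises entail the conclusion.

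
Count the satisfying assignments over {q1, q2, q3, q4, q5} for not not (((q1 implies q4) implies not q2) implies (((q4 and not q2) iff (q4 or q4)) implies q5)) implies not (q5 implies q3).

Initial set: {(not not (((q1 implies q4) implies not q2) implies (((q4 and not q2) iff (q4 or q4)) implies q5)) implies not (q5 implies q3))}.
(not not (((q1 implies q4) implies not q2) implies (((q4 and not q2) iff (q4 or q4)) implies q5)) implies not (q5 implies q3)): β-rule — branch into not not not (((q1 implies q4) implies not q2) implies (((q4 and not q2) iff (q4 or q4)) implies q5))  //  not (q5 implies q3).
  branch 1 (add not not not (((q1 implies q4) implies not q2) implies (((q4 and not q2) iff (q4 or q4)) implies q5))):
    not not not (((q1 implies q4) implies not q2) implies (((q4 and not q2) iff (q4 or q4)) implies q5)): drop double negation, giving not (((q1 implies q4) implies not q2) implies (((q4 and not q2) iff (q4 or q4)) implies q5)).
    not (((q1 implies q4) implies not q2) implies (((q4 and not q2) iff (q4 or q4)) implies q5)): α-rule — add ((q1 implies q4) implies not q2), not (((q4 and not q2) iff (q4 or q4)) implies q5).
    not (((q4 and not q2) iff (q4 or q4)) implies q5): α-rule — add ((q4 and not q2) iff (q4 or q4)), not q5.
    ((q1 implies q4) implies not q2): β-rule — branch into not (q1 implies q4)  //  not q2.
      branch 1.1 (add not (q1 implies q4)):
        not (q1 implies q4): α-rule — add q1, not q4.
        ((q4 and not q2) iff (q4 or q4)): β-rule — branch into (q4 and not q2), (q4 or q4)  //  not (q4 and not q2), not (q4 or q4).
          branch 1.1.1 (add (q4 and not q2), (q4 or q4)):
            (q4 and not q2): α-rule — add q4, not q2.
            × closes — contains both q4 and not q4.
          branch 1.1.2 (add not (q4 and not q2), not (q4 or q4)):
            not (q4 or q4): α-rule — add not q4, not q4.
            not (q4 and not q2): β-rule — branch into not q4  //  not not q2.
              branch 1.1.2.1 (add not q4):
                ○ open, literals {q1=1, q4=0, q5=0}.
              branch 1.1.2.2 (add not not q2):
                ○ open, literals {q1=1, q2=1, q4=0, q5=0}.
      branch 1.2 (add not q2):
        ((q4 and not q2) iff (q4 or q4)): β-rule — branch into (q4 and not q2), (q4 or q4)  //  not (q4 and not q2), not (q4 or q4).
          branch 1.2.1 (add (q4 and not q2), (q4 or q4)):
            (q4 and not q2): α-rule — add q4, not q2.
            (q4 or q4): β-rule — branch into q4  //  q4.
              branch 1.2.1.1 (add q4):
                ○ open, literals {q2=0, q4=1, q5=0}.
              branch 1.2.1.2 (add q4):
                ○ open, literals {q2=0, q4=1, q5=0}.
          branch 1.2.2 (add not (q4 and not q2), not (q4 or q4)):
            not (q4 or q4): α-rule — add not q4, not q4.
            not (q4 and not q2): β-rule — branch into not q4  //  not not q2.
              branch 1.2.2.1 (add not q4):
                ○ open, literals {q2=0, q4=0, q5=0}.
              branch 1.2.2.2 (add not not q2):
                × closes — contains both q2 and not q2.
  branch 2 (add not (q5 implies q3)):
    not (q5 implies q3): α-rule — add q5, not q3.
    ○ open, literals {q3=0, q5=1}.
2 branches closed, 6 open.
Each open branch fixes some atoms; the unmentioned ones are free. Counting distinct full assignments: branch {q1=1, q4=0, q5=0} (q2, q3) contributes 4 new; branch {q1=1, q2=1, q4=0, q5=0} (q3) contributes 0 new; branch {q2=0, q4=1, q5=0} (q1, q3) contributes 4 new; branch {q2=0, q4=1, q5=0} (q1, q3) contributes 0 new; branch {q2=0, q4=0, q5=0} (q1, q3) contributes 2 new; branch {q3=0, q5=1} (q1, q2, q4) contributes 8 new. Total: 18.

18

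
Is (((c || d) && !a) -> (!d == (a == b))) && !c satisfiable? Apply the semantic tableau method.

Satisfiable

Initial set: {((((c || d) && !a) -> (!d == (a == b))) && !c)}.
((((c || d) && !a) -> (!d == (a == b))) && !c): α-rule — add (((c || d) && !a) -> (!d == (a == b))), !c.
(((c || d) && !a) -> (!d == (a == b))): β-rule — branch into !((c || d) && !a)  //  (!d == (a == b)).
  branch 1 (add !((c || d) && !a)):
    !((c || d) && !a): β-rule — branch into !(c || d)  //  !!a.
      branch 1.1 (add !(c || d)):
        !(c || d): α-rule — add !c, !d.
        ○ open, literals {c=0, d=0}.
      branch 1.2 (add !!a):
        ○ open, literals {a=1, c=0}.
  branch 2 (add (!d == (a == b))):
    (!d == (a == b)): β-rule — branch into !d, (a == b)  //  !!d, !(a == b).
      branch 2.1 (add !d, (a == b)):
        (a == b): β-rule — branch into a, b  //  !a, !b.
          branch 2.1.1 (add a, b):
            ○ open, literals {a=1, b=1, c=0, d=0}.
          branch 2.1.2 (add !a, !b):
            ○ open, literals {a=0, b=0, c=0, d=0}.
      branch 2.2 (add !!d, !(a == b)):
        !(a == b): β-rule — branch into a, !b  //  !a, b.
          branch 2.2.1 (add a, !b):
            ○ open, literals {a=1, b=0, c=0, d=1}.
          branch 2.2.2 (add !a, b):
            ○ open, literals {a=0, b=1, c=0, d=1}.
0 branches closed, 6 open.
An open branch gives a satisfying assignment: c=0, d=0.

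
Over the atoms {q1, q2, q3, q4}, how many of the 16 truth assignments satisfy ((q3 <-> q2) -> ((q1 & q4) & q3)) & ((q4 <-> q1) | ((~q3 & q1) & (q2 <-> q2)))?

6

Initial set: {(((q3 <-> q2) -> ((q1 & q4) & q3)) & ((q4 <-> q1) | ((~q3 & q1) & (q2 <-> q2))))}.
(((q3 <-> q2) -> ((q1 & q4) & q3)) & ((q4 <-> q1) | ((~q3 & q1) & (q2 <-> q2)))): α-rule — add ((q3 <-> q2) -> ((q1 & q4) & q3)), ((q4 <-> q1) | ((~q3 & q1) & (q2 <-> q2))).
((q3 <-> q2) -> ((q1 & q4) & q3)): β-rule — branch into ~(q3 <-> q2)  //  ((q1 & q4) & q3).
  branch 1 (add ~(q3 <-> q2)):
    ((q4 <-> q1) | ((~q3 & q1) & (q2 <-> q2))): β-rule — branch into (q4 <-> q1)  //  ((~q3 & q1) & (q2 <-> q2)).
      branch 1.1 (add (q4 <-> q1)):
        ~(q3 <-> q2): β-rule — branch into q3, ~q2  //  ~q3, q2.
          branch 1.1.1 (add q3, ~q2):
            (q4 <-> q1): β-rule — branch into q4, q1  //  ~q4, ~q1.
              branch 1.1.1.1 (add q4, q1):
                ○ open, literals {q1=1, q2=0, q3=1, q4=1}.
              branch 1.1.1.2 (add ~q4, ~q1):
                ○ open, literals {q1=0, q2=0, q3=1, q4=0}.
          branch 1.1.2 (add ~q3, q2):
            (q4 <-> q1): β-rule — branch into q4, q1  //  ~q4, ~q1.
              branch 1.1.2.1 (add q4, q1):
                ○ open, literals {q1=1, q2=1, q3=0, q4=1}.
              branch 1.1.2.2 (add ~q4, ~q1):
                ○ open, literals {q1=0, q2=1, q3=0, q4=0}.
      branch 1.2 (add ((~q3 & q1) & (q2 <-> q2))):
        ((~q3 & q1) & (q2 <-> q2)): α-rule — add (~q3 & q1), (q2 <-> q2).
        (~q3 & q1): α-rule — add ~q3, q1.
        ~(q3 <-> q2): β-rule — branch into q3, ~q2  //  ~q3, q2.
          branch 1.2.1 (add q3, ~q2):
            × closes — contains both q3 and ~q3.
          branch 1.2.2 (add ~q3, q2):
            (q2 <-> q2): β-rule — branch into q2, q2  //  ~q2, ~q2.
              branch 1.2.2.1 (add q2, q2):
                ○ open, literals {q1=1, q2=1, q3=0}.
              branch 1.2.2.2 (add ~q2, ~q2):
                × closes — contains both q2 and ~q2.
  branch 2 (add ((q1 & q4) & q3)):
    ((q1 & q4) & q3): α-rule — add (q1 & q4), q3.
    (q1 & q4): α-rule — add q1, q4.
    ((q4 <-> q1) | ((~q3 & q1) & (q2 <-> q2))): β-rule — branch into (q4 <-> q1)  //  ((~q3 & q1) & (q2 <-> q2)).
      branch 2.1 (add (q4 <-> q1)):
        (q4 <-> q1): β-rule — branch into q4, q1  //  ~q4, ~q1.
          branch 2.1.1 (add q4, q1):
            ○ open, literals {q1=1, q3=1, q4=1}.
          branch 2.1.2 (add ~q4, ~q1):
            × closes — contains both q4 and ~q4.
      branch 2.2 (add ((~q3 & q1) & (q2 <-> q2))):
        ((~q3 & q1) & (q2 <-> q2)): α-rule — add (~q3 & q1), (q2 <-> q2).
        (~q3 & q1): α-rule — add ~q3, q1.
        × closes — contains both q3 and ~q3.
4 branches closed, 6 open.
Each open branch fixes some atoms; the unmentioned ones are free. Counting distinct full assignments: branch {q1=1, q2=0, q3=1, q4=1} (none free) contributes 1 new; branch {q1=0, q2=0, q3=1, q4=0} (none free) contributes 1 new; branch {q1=1, q2=1, q3=0, q4=1} (none free) contributes 1 new; branch {q1=0, q2=1, q3=0, q4=0} (none free) contributes 1 new; branch {q1=1, q2=1, q3=0} (q4) contributes 1 new; branch {q1=1, q3=1, q4=1} (q2) contributes 1 new. Total: 6.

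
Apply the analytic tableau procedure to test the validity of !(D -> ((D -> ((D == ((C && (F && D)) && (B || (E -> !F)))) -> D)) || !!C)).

Assume the negation and expand:
Initial set: {!!(D -> ((D -> ((D == ((C && (F && D)) && (B || (E -> !F)))) -> D)) || !!C))}.
!!(D -> ((D -> ((D == ((C && (F && D)) && (B || (E -> !F)))) -> D)) || !!C)): β-rule — branch into !D  //  ((D -> ((D == ((C && (F && D)) && (B || (E -> !F)))) -> D)) || !!C).
  branch 1 (add !D):
    ○ open, literals {D=0}.
  branch 2 (add ((D -> ((D == ((C && (F && D)) && (B || (E -> !F)))) -> D)) || !!C)):
    ((D -> ((D == ((C && (F && D)) && (B || (E -> !F)))) -> D)) || !!C): β-rule — branch into (D -> ((D == ((C && (F && D)) && (B || (E -> !F)))) -> D))  //  !!C.
      branch 2.1 (add (D -> ((D == ((C && (F && D)) && (B || (E -> !F)))) -> D))):
        (D -> ((D == ((C && (F && D)) && (B || (E -> !F)))) -> D)): β-rule — branch into !D  //  ((D == ((C && (F && D)) && (B || (E -> !F)))) -> D).
          branch 2.1.1 (add !D):
            ○ open, literals {D=0}.
          branch 2.1.2 (add ((D == ((C && (F && D)) && (B || (E -> !F)))) -> D)):
            ((D == ((C && (F && D)) && (B || (E -> !F)))) -> D): β-rule — branch into !(D == ((C && (F && D)) && (B || (E -> !F))))  //  D.
              branch 2.1.2.1 (add !(D == ((C && (F && D)) && (B || (E -> !F))))):
                !(D == ((C && (F && D)) && (B || (E -> !F)))): β-rule — branch into D, !((C && (F && D)) && (B || (E -> !F)))  //  !D, ((C && (F && D)) && (B || (E -> !F))).
                  branch 2.1.2.1.1 (add D, !((C && (F && D)) && (B || (E -> !F)))):
                    !((C && (F && D)) && (B || (E -> !F))): β-rule — branch into !(C && (F && D))  //  !(B || (E -> !F)).
                      branch 2.1.2.1.1.1 (add !(C && (F && D))):
                        !(C && (F && D)): β-rule — branch into !C  //  !(F && D).
                          branch 2.1.2.1.1.1.1 (add !C):
                            ○ open, literals {C=0, D=1}.
                          branch 2.1.2.1.1.1.2 (add !(F && D)):
                            !(F && D): β-rule — branch into !F  //  !D.
                              branch 2.1.2.1.1.1.2.1 (add !F):
                                ○ open, literals {D=1, F=0}.
                              branch 2.1.2.1.1.1.2.2 (add !D):
                                × closes — contains both D and !D.
                      branch 2.1.2.1.1.2 (add !(B || (E -> !F))):
                        !(B || (E -> !F)): α-rule — add !B, !(E -> !F).
                        !(E -> !F): α-rule — add E, !!F.
                        ○ open, literals {B=0, D=1, E=1, F=1}.
                  branch 2.1.2.1.2 (add !D, ((C && (F && D)) && (B || (E -> !F)))):
                    ((C && (F && D)) && (B || (E -> !F))): α-rule — add (C && (F && D)), (B || (E -> !F)).
                    (C && (F && D)): α-rule — add C, (F && D).
                    (F && D): α-rule — add F, D.
                    × closes — contains both D and !D.
              branch 2.1.2.2 (add D):
                ○ open, literals {D=1}.
      branch 2.2 (add !!C):
        !!C: drop double negation, giving C.
        ○ open, literals {C=1}.
2 branches closed, 7 open.
An open branch gives a countermodel: D=0 (unmentioned atoms arbitrary); under it the original formula is false.

Not valid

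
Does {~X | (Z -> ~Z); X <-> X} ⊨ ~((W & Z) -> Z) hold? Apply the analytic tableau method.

Initial set: {(~X | (Z -> ~Z)); (X <-> X); ~~((W & Z) -> Z)}.
(~X | (Z -> ~Z)): β-rule — branch into ~X  //  (Z -> ~Z).
  branch 1 (add ~X):
    (X <-> X): β-rule — branch into X, X  //  ~X, ~X.
      branch 1.1 (add X, X):
        × closes — contains both X and ~X.
      branch 1.2 (add ~X, ~X):
        ~~((W & Z) -> Z): β-rule — branch into ~(W & Z)  //  Z.
          branch 1.2.1 (add ~(W & Z)):
            ~(W & Z): β-rule — branch into ~W  //  ~Z.
              branch 1.2.1.1 (add ~W):
                ○ open, literals {W=F, X=F}.
              branch 1.2.1.2 (add ~Z):
                ○ open, literals {X=F, Z=F}.
          branch 1.2.2 (add Z):
            ○ open, literals {X=F, Z=T}.
  branch 2 (add (Z -> ~Z)):
    (X <-> X): β-rule — branch into X, X  //  ~X, ~X.
      branch 2.1 (add X, X):
        ~~((W & Z) -> Z): β-rule — branch into ~(W & Z)  //  Z.
          branch 2.1.1 (add ~(W & Z)):
            (Z -> ~Z): β-rule — branch into ~Z  //  ~Z.
              branch 2.1.1.1 (add ~Z):
                ~(W & Z): β-rule — branch into ~W  //  ~Z.
                  branch 2.1.1.1.1 (add ~W):
                    ○ open, literals {W=F, X=T, Z=F}.
                  branch 2.1.1.1.2 (add ~Z):
                    ○ open, literals {X=T, Z=F}.
              branch 2.1.1.2 (add ~Z):
                ~(W & Z): β-rule — branch into ~W  //  ~Z.
                  branch 2.1.1.2.1 (add ~W):
                    ○ open, literals {W=F, X=T, Z=F}.
                  branch 2.1.1.2.2 (add ~Z):
                    ○ open, literals {X=T, Z=F}.
          branch 2.1.2 (add Z):
            (Z -> ~Z): β-rule — branch into ~Z  //  ~Z.
              branch 2.1.2.1 (add ~Z):
                × closes — contains both Z and ~Z.
              branch 2.1.2.2 (add ~Z):
                × closes — contains both Z and ~Z.
      branch 2.2 (add ~X, ~X):
        ~~((W & Z) -> Z): β-rule — branch into ~(W & Z)  //  Z.
          branch 2.2.1 (add ~(W & Z)):
            (Z -> ~Z): β-rule — branch into ~Z  //  ~Z.
              branch 2.2.1.1 (add ~Z):
                ~(W & Z): β-rule — branch into ~W  //  ~Z.
                  branch 2.2.1.1.1 (add ~W):
                    ○ open, literals {W=F, X=F, Z=F}.
                  branch 2.2.1.1.2 (add ~Z):
                    ○ open, literals {X=F, Z=F}.
              branch 2.2.1.2 (add ~Z):
                ~(W & Z): β-rule — branch into ~W  //  ~Z.
                  branch 2.2.1.2.1 (add ~W):
                    ○ open, literals {W=F, X=F, Z=F}.
                  branch 2.2.1.2.2 (add ~Z):
                    ○ open, literals {X=F, Z=F}.
          branch 2.2.2 (add Z):
            (Z -> ~Z): β-rule — branch into ~Z  //  ~Z.
              branch 2.2.2.1 (add ~Z):
                × closes — contains both Z and ~Z.
              branch 2.2.2.2 (add ~Z):
                × closes — contains both Z and ~Z.
5 branches closed, 11 open.
An open branch gives a countermodel: W=F, X=F (unmentioned atoms arbitrary); the premises hold there but the conclusion fails.

No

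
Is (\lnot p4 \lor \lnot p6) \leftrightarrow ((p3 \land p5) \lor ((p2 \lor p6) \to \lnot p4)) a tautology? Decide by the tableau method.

Not valid

Assume the negation and expand:
Initial set: {\lnot ((\lnot p4 \lor \lnot p6) \leftrightarrow ((p3 \land p5) \lor ((p2 \lor p6) \to \lnot p4)))}.
\lnot ((\lnot p4 \lor \lnot p6) \leftrightarrow ((p3 \land p5) \lor ((p2 \lor p6) \to \lnot p4))): β-rule — branch into (\lnot p4 \lor \lnot p6), \lnot ((p3 \land p5) \lor ((p2 \lor p6) \to \lnot p4))  //  \lnot (\lnot p4 \lor \lnot p6), ((p3 \land p5) \lor ((p2 \lor p6) \to \lnot p4)).
  branch 1 (add (\lnot p4 \lor \lnot p6), \lnot ((p3 \land p5) \lor ((p2 \lor p6) \to \lnot p4))):
    \lnot ((p3 \land p5) \lor ((p2 \lor p6) \to \lnot p4)): α-rule — add \lnot (p3 \land p5), \lnot ((p2 \lor p6) \to \lnot p4).
    \lnot ((p2 \lor p6) \to \lnot p4): α-rule — add (p2 \lor p6), \lnot \lnot p4.
    (\lnot p4 \lor \lnot p6): β-rule — branch into \lnot p4  //  \lnot p6.
      branch 1.1 (add \lnot p4):
        × closes — contains both p4 and \lnot p4.
      branch 1.2 (add \lnot p6):
        \lnot (p3 \land p5): β-rule — branch into \lnot p3  //  \lnot p5.
          branch 1.2.1 (add \lnot p3):
            (p2 \lor p6): β-rule — branch into p2  //  p6.
              branch 1.2.1.1 (add p2):
                ○ open, literals {p2=true, p3=false, p4=true, p6=false}.
              branch 1.2.1.2 (add p6):
                × closes — contains both p6 and \lnot p6.
          branch 1.2.2 (add \lnot p5):
            (p2 \lor p6): β-rule — branch into p2  //  p6.
              branch 1.2.2.1 (add p2):
                ○ open, literals {p2=true, p4=true, p5=false, p6=false}.
              branch 1.2.2.2 (add p6):
                × closes — contains both p6 and \lnot p6.
  branch 2 (add \lnot (\lnot p4 \lor \lnot p6), ((p3 \land p5) \lor ((p2 \lor p6) \to \lnot p4))):
    \lnot (\lnot p4 \lor \lnot p6): α-rule — add \lnot \lnot p4, \lnot \lnot p6.
    ((p3 \land p5) \lor ((p2 \lor p6) \to \lnot p4)): β-rule — branch into (p3 \land p5)  //  ((p2 \lor p6) \to \lnot p4).
      branch 2.1 (add (p3 \land p5)):
        (p3 \land p5): α-rule — add p3, p5.
        ○ open, literals {p3=true, p4=true, p5=true, p6=true}.
      branch 2.2 (add ((p2 \lor p6) \to \lnot p4)):
        ((p2 \lor p6) \to \lnot p4): β-rule — branch into \lnot (p2 \lor p6)  //  \lnot p4.
          branch 2.2.1 (add \lnot (p2 \lor p6)):
            \lnot (p2 \lor p6): α-rule — add \lnot p2, \lnot p6.
            × closes — contains both p6 and \lnot p6.
          branch 2.2.2 (add \lnot p4):
            × closes — contains both p4 and \lnot p4.
5 branches closed, 3 open.
An open branch gives a countermodel: p2=true, p3=false, p4=true, p6=false (unmentioned atoms arbitrary); under it the original formula is false.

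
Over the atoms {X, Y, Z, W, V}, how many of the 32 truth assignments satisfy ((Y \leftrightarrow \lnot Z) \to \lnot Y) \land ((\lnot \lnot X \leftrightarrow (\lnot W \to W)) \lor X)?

18

Initial set: {T (((Y \leftrightarrow \lnot Z) \to \lnot Y) \land ((\lnot \lnot X \leftrightarrow (\lnot W \to W)) \lor X))}.
T (((Y \leftrightarrow \lnot Z) \to \lnot Y) \land ((\lnot \lnot X \leftrightarrow (\lnot W \to W)) \lor X)): α-rule — add T ((Y \leftrightarrow \lnot Z) \to \lnot Y), T ((\lnot \lnot X \leftrightarrow (\lnot W \to W)) \lor X).
T ((Y \leftrightarrow \lnot Z) \to \lnot Y): β-rule — branch into F (Y \leftrightarrow \lnot Z)  //  T \lnot Y.
  branch 1 (add F (Y \leftrightarrow \lnot Z)):
    T ((\lnot \lnot X \leftrightarrow (\lnot W \to W)) \lor X): β-rule — branch into T (\lnot \lnot X \leftrightarrow (\lnot W \to W))  //  T X.
      branch 1.1 (add T (\lnot \lnot X \leftrightarrow (\lnot W \to W))):
        F (Y \leftrightarrow \lnot Z): β-rule — branch into T Y, F \lnot Z  //  F Y, T \lnot Z.
          branch 1.1.1 (add T Y, F \lnot Z):
            T (\lnot \lnot X \leftrightarrow (\lnot W \to W)): β-rule — branch into T \lnot \lnot X, T (\lnot W \to W)  //  F \lnot \lnot X, F (\lnot W \to W).
              branch 1.1.1.1 (add T \lnot \lnot X, T (\lnot W \to W)):
                T \lnot \lnot X: drop double negation, giving T X.
                T (\lnot W \to W): β-rule — branch into F \lnot W  //  T W.
                  branch 1.1.1.1.1 (add F \lnot W):
                    ○ open, literals {W=T, X=T, Y=T, Z=T}.
                  branch 1.1.1.1.2 (add T W):
                    ○ open, literals {W=T, X=T, Y=T, Z=T}.
              branch 1.1.1.2 (add F \lnot \lnot X, F (\lnot W \to W)):
                F \lnot \lnot X: drop double negation, giving F X.
                F (\lnot W \to W): α-rule — add T \lnot W, F W.
                ○ open, literals {W=F, X=F, Y=T, Z=T}.
          branch 1.1.2 (add F Y, T \lnot Z):
            T (\lnot \lnot X \leftrightarrow (\lnot W \to W)): β-rule — branch into T \lnot \lnot X, T (\lnot W \to W)  //  F \lnot \lnot X, F (\lnot W \to W).
              branch 1.1.2.1 (add T \lnot \lnot X, T (\lnot W \to W)):
                T \lnot \lnot X: drop double negation, giving T X.
                T (\lnot W \to W): β-rule — branch into F \lnot W  //  T W.
                  branch 1.1.2.1.1 (add F \lnot W):
                    ○ open, literals {W=T, X=T, Y=F, Z=F}.
                  branch 1.1.2.1.2 (add T W):
                    ○ open, literals {W=T, X=T, Y=F, Z=F}.
              branch 1.1.2.2 (add F \lnot \lnot X, F (\lnot W \to W)):
                F \lnot \lnot X: drop double negation, giving F X.
                F (\lnot W \to W): α-rule — add T \lnot W, F W.
                ○ open, literals {W=F, X=F, Y=F, Z=F}.
      branch 1.2 (add T X):
        F (Y \leftrightarrow \lnot Z): β-rule — branch into T Y, F \lnot Z  //  F Y, T \lnot Z.
          branch 1.2.1 (add T Y, F \lnot Z):
            ○ open, literals {X=T, Y=T, Z=T}.
          branch 1.2.2 (add F Y, T \lnot Z):
            ○ open, literals {X=T, Y=F, Z=F}.
  branch 2 (add T \lnot Y):
    T ((\lnot \lnot X \leftrightarrow (\lnot W \to W)) \lor X): β-rule — branch into T (\lnot \lnot X \leftrightarrow (\lnot W \to W))  //  T X.
      branch 2.1 (add T (\lnot \lnot X \leftrightarrow (\lnot W \to W))):
        T (\lnot \lnot X \leftrightarrow (\lnot W \to W)): β-rule — branch into T \lnot \lnot X, T (\lnot W \to W)  //  F \lnot \lnot X, F (\lnot W \to W).
          branch 2.1.1 (add T \lnot \lnot X, T (\lnot W \to W)):
            T \lnot \lnot X: drop double negation, giving T X.
            T (\lnot W \to W): β-rule — branch into F \lnot W  //  T W.
              branch 2.1.1.1 (add F \lnot W):
                ○ open, literals {W=T, X=T, Y=F}.
              branch 2.1.1.2 (add T W):
                ○ open, literals {W=T, X=T, Y=F}.
          branch 2.1.2 (add F \lnot \lnot X, F (\lnot W \to W)):
            F \lnot \lnot X: drop double negation, giving F X.
            F (\lnot W \to W): α-rule — add T \lnot W, F W.
            ○ open, literals {W=F, X=F, Y=F}.
      branch 2.2 (add T X):
        ○ open, literals {X=T, Y=F}.
0 branches closed, 12 open.
Each open branch fixes some atoms; the unmentioned ones are free. Counting distinct full assignments: branch {W=T, X=T, Y=T, Z=T} (V) contributes 2 new; branch {W=T, X=T, Y=T, Z=T} (V) contributes 0 new; branch {W=F, X=F, Y=T, Z=T} (V) contributes 2 new; branch {W=T, X=T, Y=F, Z=F} (V) contributes 2 new; branch {W=T, X=T, Y=F, Z=F} (V) contributes 0 new; branch {W=F, X=F, Y=F, Z=F} (V) contributes 2 new; branch {X=T, Y=T, Z=T} (W, V) contributes 2 new; branch {X=T, Y=F, Z=F} (W, V) contributes 2 new; branch {W=T, X=T, Y=F} (Z, V) contributes 2 new; branch {W=T, X=T, Y=F} (Z, V) contributes 0 new; branch {W=F, X=F, Y=F} (Z, V) contributes 2 new; branch {X=T, Y=F} (Z, W, V) contributes 2 new. Total: 18.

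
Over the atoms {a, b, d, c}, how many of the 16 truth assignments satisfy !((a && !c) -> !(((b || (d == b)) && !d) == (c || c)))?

2

Initial set: {!((a && !c) -> !(((b || (d == b)) && !d) == (c || c)))}.
!((a && !c) -> !(((b || (d == b)) && !d) == (c || c))): α-rule — add (a && !c), !!(((b || (d == b)) && !d) == (c || c)).
(a && !c): α-rule — add a, !c.
!!(((b || (d == b)) && !d) == (c || c)): β-rule — branch into ((b || (d == b)) && !d), (c || c)  //  !((b || (d == b)) && !d), !(c || c).
  branch 1 (add ((b || (d == b)) && !d), (c || c)):
    ((b || (d == b)) && !d): α-rule — add (b || (d == b)), !d.
    (c || c): β-rule — branch into c  //  c.
      branch 1.1 (add c):
        × closes — contains both c and !c.
      branch 1.2 (add c):
        × closes — contains both c and !c.
  branch 2 (add !((b || (d == b)) && !d), !(c || c)):
    !(c || c): α-rule — add !c, !c.
    !((b || (d == b)) && !d): β-rule — branch into !(b || (d == b))  //  !!d.
      branch 2.1 (add !(b || (d == b))):
        !(b || (d == b)): α-rule — add !b, !(d == b).
        !(d == b): β-rule — branch into d, !b  //  !d, b.
          branch 2.1.1 (add d, !b):
            ○ open, literals {a=true, b=false, c=false, d=true}.
          branch 2.1.2 (add !d, b):
            × closes — contains both b and !b.
      branch 2.2 (add !!d):
        ○ open, literals {a=true, c=false, d=true}.
3 branches closed, 2 open.
Each open branch fixes some atoms; the unmentioned ones are free. Counting distinct full assignments: branch {a=true, b=false, c=false, d=true} (none free) contributes 1 new; branch {a=true, c=false, d=true} (b) contributes 1 new. Total: 2.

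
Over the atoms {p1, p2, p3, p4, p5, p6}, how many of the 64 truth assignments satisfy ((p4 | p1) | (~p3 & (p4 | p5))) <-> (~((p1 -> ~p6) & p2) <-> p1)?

40

Initial set: {T (((p4 | p1) | (~p3 & (p4 | p5))) <-> (~((p1 -> ~p6) & p2) <-> p1))}.
T (((p4 | p1) | (~p3 & (p4 | p5))) <-> (~((p1 -> ~p6) & p2) <-> p1)): β-rule — branch into T ((p4 | p1) | (~p3 & (p4 | p5))), T (~((p1 -> ~p6) & p2) <-> p1)  //  F ((p4 | p1) | (~p3 & (p4 | p5))), F (~((p1 -> ~p6) & p2) <-> p1).
  branch 1 (add T ((p4 | p1) | (~p3 & (p4 | p5))), T (~((p1 -> ~p6) & p2) <-> p1)):
    T ((p4 | p1) | (~p3 & (p4 | p5))): β-rule — branch into T (p4 | p1)  //  T (~p3 & (p4 | p5)).
      branch 1.1 (add T (p4 | p1)):
        T (~((p1 -> ~p6) & p2) <-> p1): β-rule — branch into T ~((p1 -> ~p6) & p2), T p1  //  F ~((p1 -> ~p6) & p2), F p1.
          branch 1.1.1 (add T ~((p1 -> ~p6) & p2), T p1):
            T (p4 | p1): β-rule — branch into T p4  //  T p1.
              branch 1.1.1.1 (add T p4):
                T ~((p1 -> ~p6) & p2): β-rule — branch into F (p1 -> ~p6)  //  F p2.
                  branch 1.1.1.1.1 (add F (p1 -> ~p6)):
                    F (p1 -> ~p6): α-rule — add T p1, F ~p6.
                    ○ open, literals {p1=1, p4=1, p6=1}.
                  branch 1.1.1.1.2 (add F p2):
                    ○ open, literals {p1=1, p2=0, p4=1}.
              branch 1.1.1.2 (add T p1):
                T ~((p1 -> ~p6) & p2): β-rule — branch into F (p1 -> ~p6)  //  F p2.
                  branch 1.1.1.2.1 (add F (p1 -> ~p6)):
                    F (p1 -> ~p6): α-rule — add T p1, F ~p6.
                    ○ open, literals {p1=1, p6=1}.
                  branch 1.1.1.2.2 (add F p2):
                    ○ open, literals {p1=1, p2=0}.
          branch 1.1.2 (add F ~((p1 -> ~p6) & p2), F p1):
            F ~((p1 -> ~p6) & p2): α-rule — add T (p1 -> ~p6), T p2.
            T (p4 | p1): β-rule — branch into T p4  //  T p1.
              branch 1.1.2.1 (add T p4):
                T (p1 -> ~p6): β-rule — branch into F p1  //  T ~p6.
                  branch 1.1.2.1.1 (add F p1):
                    ○ open, literals {p1=0, p2=1, p4=1}.
                  branch 1.1.2.1.2 (add T ~p6):
                    ○ open, literals {p1=0, p2=1, p4=1, p6=0}.
              branch 1.1.2.2 (add T p1):
                × closes — contains both p1 and ~p1.
      branch 1.2 (add T (~p3 & (p4 | p5))):
        T (~p3 & (p4 | p5)): α-rule — add T ~p3, T (p4 | p5).
        T (~((p1 -> ~p6) & p2) <-> p1): β-rule — branch into T ~((p1 -> ~p6) & p2), T p1  //  F ~((p1 -> ~p6) & p2), F p1.
          branch 1.2.1 (add T ~((p1 -> ~p6) & p2), T p1):
            T (p4 | p5): β-rule — branch into T p4  //  T p5.
              branch 1.2.1.1 (add T p4):
                T ~((p1 -> ~p6) & p2): β-rule — branch into F (p1 -> ~p6)  //  F p2.
                  branch 1.2.1.1.1 (add F (p1 -> ~p6)):
                    F (p1 -> ~p6): α-rule — add T p1, F ~p6.
                    ○ open, literals {p1=1, p3=0, p4=1, p6=1}.
                  branch 1.2.1.1.2 (add F p2):
                    ○ open, literals {p1=1, p2=0, p3=0, p4=1}.
              branch 1.2.1.2 (add T p5):
                T ~((p1 -> ~p6) & p2): β-rule — branch into F (p1 -> ~p6)  //  F p2.
                  branch 1.2.1.2.1 (add F (p1 -> ~p6)):
                    F (p1 -> ~p6): α-rule — add T p1, F ~p6.
                    ○ open, literals {p1=1, p3=0, p5=1, p6=1}.
                  branch 1.2.1.2.2 (add F p2):
                    ○ open, literals {p1=1, p2=0, p3=0, p5=1}.
          branch 1.2.2 (add F ~((p1 -> ~p6) & p2), F p1):
            F ~((p1 -> ~p6) & p2): α-rule — add T (p1 -> ~p6), T p2.
            T (p4 | p5): β-rule — branch into T p4  //  T p5.
              branch 1.2.2.1 (add T p4):
                T (p1 -> ~p6): β-rule — branch into F p1  //  T ~p6.
                  branch 1.2.2.1.1 (add F p1):
                    ○ open, literals {p1=0, p2=1, p3=0, p4=1}.
                  branch 1.2.2.1.2 (add T ~p6):
                    ○ open, literals {p1=0, p2=1, p3=0, p4=1, p6=0}.
              branch 1.2.2.2 (add T p5):
                T (p1 -> ~p6): β-rule — branch into F p1  //  T ~p6.
                  branch 1.2.2.2.1 (add F p1):
                    ○ open, literals {p1=0, p2=1, p3=0, p5=1}.
                  branch 1.2.2.2.2 (add T ~p6):
                    ○ open, literals {p1=0, p2=1, p3=0, p5=1, p6=0}.
  branch 2 (add F ((p4 | p1) | (~p3 & (p4 | p5))), F (~((p1 -> ~p6) & p2) <-> p1)):
    F ((p4 | p1) | (~p3 & (p4 | p5))): α-rule — add F (p4 | p1), F (~p3 & (p4 | p5)).
    F (p4 | p1): α-rule — add F p4, F p1.
    F (~((p1 -> ~p6) & p2) <-> p1): β-rule — branch into T ~((p1 -> ~p6) & p2), F p1  //  F ~((p1 -> ~p6) & p2), T p1.
      branch 2.1 (add T ~((p1 -> ~p6) & p2), F p1):
        F (~p3 & (p4 | p5)): β-rule — branch into F ~p3  //  F (p4 | p5).
          branch 2.1.1 (add F ~p3):
            T ~((p1 -> ~p6) & p2): β-rule — branch into F (p1 -> ~p6)  //  F p2.
              branch 2.1.1.1 (add F (p1 -> ~p6)):
                F (p1 -> ~p6): α-rule — add T p1, F ~p6.
                × closes — contains both p1 and ~p1.
              branch 2.1.1.2 (add F p2):
                ○ open, literals {p1=0, p2=0, p3=1, p4=0}.
          branch 2.1.2 (add F (p4 | p5)):
            F (p4 | p5): α-rule — add F p4, F p5.
            T ~((p1 -> ~p6) & p2): β-rule — branch into F (p1 -> ~p6)  //  F p2.
              branch 2.1.2.1 (add F (p1 -> ~p6)):
                F (p1 -> ~p6): α-rule — add T p1, F ~p6.
                × closes — contains both p1 and ~p1.
              branch 2.1.2.2 (add F p2):
                ○ open, literals {p1=0, p2=0, p4=0, p5=0}.
      branch 2.2 (add F ~((p1 -> ~p6) & p2), T p1):
        × closes — contains both p1 and ~p1.
4 branches closed, 16 open.
Each open branch fixes some atoms; the unmentioned ones are free. Counting distinct full assignments: branch {p1=1, p4=1, p6=1} (p2, p3, p5) contributes 8 new; branch {p1=1, p2=0, p4=1} (p3, p5, p6) contributes 4 new; branch {p1=1, p6=1} (p2, p3, p4, p5) contributes 8 new; branch {p1=1, p2=0} (p3, p4, p5, p6) contributes 4 new; branch {p1=0, p2=1, p4=1} (p3, p5, p6) contributes 8 new; branch {p1=0, p2=1, p4=1, p6=0} (p3, p5) contributes 0 new; branch {p1=1, p3=0, p4=1, p6=1} (p2, p5) contributes 0 new; branch {p1=1, p2=0, p3=0, p4=1} (p5, p6) contributes 0 new; branch {p1=1, p3=0, p5=1, p6=1} (p2, p4) contributes 0 new; branch {p1=1, p2=0, p3=0, p5=1} (p4, p6) contributes 0 new; branch {p1=0, p2=1, p3=0, p4=1} (p5, p6) contributes 0 new; branch {p1=0, p2=1, p3=0, p4=1, p6=0} (p5) contributes 0 new; branch {p1=0, p2=1, p3=0, p5=1} (p4, p6) contributes 2 new; branch {p1=0, p2=1, p3=0, p5=1, p6=0} (p4) contributes 0 new; branch {p1=0, p2=0, p3=1, p4=0} (p5, p6) contributes 4 new; branch {p1=0, p2=0, p4=0, p5=0} (p3, p6) contributes 2 new. Total: 40.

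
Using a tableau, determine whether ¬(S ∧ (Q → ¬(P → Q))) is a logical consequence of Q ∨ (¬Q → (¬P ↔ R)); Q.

Initial set: {(Q ∨ (¬Q → (¬P ↔ R))); Q; ¬¬(S ∧ (Q → ¬(P → Q)))}.
¬¬(S ∧ (Q → ¬(P → Q))): α-rule — add S, (Q → ¬(P → Q)).
(Q ∨ (¬Q → (¬P ↔ R))): β-rule — branch into Q  //  (¬Q → (¬P ↔ R)).
  branch 1 (add Q):
    (Q → ¬(P → Q)): β-rule — branch into ¬Q  //  ¬(P → Q).
      branch 1.1 (add ¬Q):
        × closes — contains both Q and ¬Q.
      branch 1.2 (add ¬(P → Q)):
        ¬(P → Q): α-rule — add P, ¬Q.
        × closes — contains both Q and ¬Q.
  branch 2 (add (¬Q → (¬P ↔ R))):
    (Q → ¬(P → Q)): β-rule — branch into ¬Q  //  ¬(P → Q).
      branch 2.1 (add ¬Q):
        × closes — contains both Q and ¬Q.
      branch 2.2 (add ¬(P → Q)):
        ¬(P → Q): α-rule — add P, ¬Q.
        × closes — contains both Q and ¬Q.
All 4 branches close.
Every branch closed, so the premises entail the conclusion.

Yes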